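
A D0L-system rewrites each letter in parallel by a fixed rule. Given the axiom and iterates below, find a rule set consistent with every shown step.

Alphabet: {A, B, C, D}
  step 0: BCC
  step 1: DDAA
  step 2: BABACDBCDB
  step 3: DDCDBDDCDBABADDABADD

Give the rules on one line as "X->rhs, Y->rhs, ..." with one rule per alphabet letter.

A->CDB, B->DD, C->A, D->BA

  step 2 ⇒ step 3: BABACDBCDB ⇒ DD·CDB·DD·CDB·A·BA·DD·A·BA·DD
    A ↦ CDB
    B ↦ DD
    C ↦ A
    D ↦ BA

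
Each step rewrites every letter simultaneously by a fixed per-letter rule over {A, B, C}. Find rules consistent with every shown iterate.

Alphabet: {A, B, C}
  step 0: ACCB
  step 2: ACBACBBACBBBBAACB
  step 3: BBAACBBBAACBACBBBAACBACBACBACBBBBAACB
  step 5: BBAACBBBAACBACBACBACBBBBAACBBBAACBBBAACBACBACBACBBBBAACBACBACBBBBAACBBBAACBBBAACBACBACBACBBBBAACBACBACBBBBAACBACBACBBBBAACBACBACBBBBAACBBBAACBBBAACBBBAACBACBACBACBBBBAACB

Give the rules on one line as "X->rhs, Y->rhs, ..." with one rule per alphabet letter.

A->B, B->ACB, C->BA

  step 2 ⇒ step 3: ACBACBBACBBBBAACB ⇒ B·BA·ACB·B·BA·ACB·ACB·B·BA·ACB·ACB·ACB·ACB·B·B·BA·ACB
    A ↦ B
    B ↦ ACB
    C ↦ BA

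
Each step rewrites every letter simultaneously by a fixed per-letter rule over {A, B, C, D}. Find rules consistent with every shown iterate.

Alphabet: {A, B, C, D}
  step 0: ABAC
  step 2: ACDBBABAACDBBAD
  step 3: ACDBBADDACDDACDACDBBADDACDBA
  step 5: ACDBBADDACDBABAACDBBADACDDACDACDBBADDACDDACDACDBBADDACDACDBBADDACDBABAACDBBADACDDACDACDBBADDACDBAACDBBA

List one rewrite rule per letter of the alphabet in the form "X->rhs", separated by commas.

  step 2 ⇒ step 3: ACDBBABAACDBBAD ⇒ ACD·B·BA·D·D·ACD·D·ACD·ACD·B·BA·D·D·ACD·BA
    A ↦ ACD
    B ↦ D
    C ↦ B
    D ↦ BA

A->ACD, B->D, C->B, D->BA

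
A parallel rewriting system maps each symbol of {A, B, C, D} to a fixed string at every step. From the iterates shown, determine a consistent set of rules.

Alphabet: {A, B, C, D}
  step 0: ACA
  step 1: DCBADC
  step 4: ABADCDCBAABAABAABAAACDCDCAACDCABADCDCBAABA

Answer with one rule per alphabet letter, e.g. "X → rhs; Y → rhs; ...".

  step 0 ⇒ step 1: ACA ⇒ DC·BA·DC
    A ↦ DC
    C ↦ BA
    B ↦ AAC  (constrained at step 1)
    D ↦ A  (constrained at step 1)

A->DC, B->AAC, C->BA, D->A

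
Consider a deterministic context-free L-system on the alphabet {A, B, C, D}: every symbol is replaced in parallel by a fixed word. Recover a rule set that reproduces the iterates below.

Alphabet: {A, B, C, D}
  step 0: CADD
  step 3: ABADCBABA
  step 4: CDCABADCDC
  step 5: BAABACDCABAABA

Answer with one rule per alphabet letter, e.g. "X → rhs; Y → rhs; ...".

  step 4 ⇒ step 5: CDCABADCDC ⇒ BA·A·BA·C·D·C·A·BA·A·BA
    A ↦ C
    B ↦ D
    C ↦ BA
    D ↦ A

A->C, B->D, C->BA, D->A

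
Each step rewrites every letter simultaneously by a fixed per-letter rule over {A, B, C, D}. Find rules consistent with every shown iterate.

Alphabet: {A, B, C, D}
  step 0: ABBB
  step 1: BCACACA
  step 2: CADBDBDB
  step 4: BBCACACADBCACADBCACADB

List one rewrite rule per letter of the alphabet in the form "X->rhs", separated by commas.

  step 1 ⇒ step 2: BCACACA ⇒ CA·D·B·D·B·D·B
    A ↦ B
    B ↦ CA
    C ↦ D
    D ↦ BB  (constrained at step 2)

A->B, B->CA, C->D, D->BB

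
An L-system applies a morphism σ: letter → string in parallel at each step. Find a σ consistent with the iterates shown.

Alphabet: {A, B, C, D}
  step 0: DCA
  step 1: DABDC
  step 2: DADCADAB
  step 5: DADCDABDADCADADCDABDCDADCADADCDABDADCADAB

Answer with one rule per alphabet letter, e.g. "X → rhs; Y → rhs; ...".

A->DC, B->A, C->B, D->DA

  step 1 ⇒ step 2: DABDC ⇒ DA·DC·A·DA·B
    A ↦ DC
    B ↦ A
    C ↦ B
    D ↦ DA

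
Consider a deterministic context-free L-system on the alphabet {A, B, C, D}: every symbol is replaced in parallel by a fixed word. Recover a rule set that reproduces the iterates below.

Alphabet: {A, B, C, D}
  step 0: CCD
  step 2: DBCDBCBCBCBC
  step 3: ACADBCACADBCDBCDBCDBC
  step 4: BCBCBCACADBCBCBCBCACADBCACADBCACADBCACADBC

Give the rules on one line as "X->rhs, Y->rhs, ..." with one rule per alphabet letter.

A->BC, B->D, C->BC, D->ACA

  step 3 ⇒ step 4: ACADBCACADBCDBCDBCDBC ⇒ BC·BC·BC·ACA·D·BC·BC·BC·BC·ACA·D·BC·ACA·D·BC·ACA·D·BC·ACA·D·BC
    A ↦ BC
    B ↦ D
    C ↦ BC
    D ↦ ACA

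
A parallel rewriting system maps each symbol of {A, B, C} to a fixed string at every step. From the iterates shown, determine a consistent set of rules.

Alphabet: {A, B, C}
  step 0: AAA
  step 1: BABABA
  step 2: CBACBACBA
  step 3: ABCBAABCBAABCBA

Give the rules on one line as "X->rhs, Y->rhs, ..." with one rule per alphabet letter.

  step 2 ⇒ step 3: CBACBACBA ⇒ AB·C·BA·AB·C·BA·AB·C·BA
    A ↦ BA
    B ↦ C
    C ↦ AB

A->BA, B->C, C->AB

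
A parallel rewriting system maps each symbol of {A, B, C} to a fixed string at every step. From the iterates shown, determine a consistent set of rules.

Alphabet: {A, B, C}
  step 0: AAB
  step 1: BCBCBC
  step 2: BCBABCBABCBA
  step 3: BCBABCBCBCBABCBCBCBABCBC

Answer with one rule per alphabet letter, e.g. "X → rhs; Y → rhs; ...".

  step 2 ⇒ step 3: BCBABCBABCBA ⇒ BC·BA·BC·BC·BC·BA·BC·BC·BC·BA·BC·BC
    A ↦ BC
    B ↦ BC
    C ↦ BA

A->BC, B->BC, C->BA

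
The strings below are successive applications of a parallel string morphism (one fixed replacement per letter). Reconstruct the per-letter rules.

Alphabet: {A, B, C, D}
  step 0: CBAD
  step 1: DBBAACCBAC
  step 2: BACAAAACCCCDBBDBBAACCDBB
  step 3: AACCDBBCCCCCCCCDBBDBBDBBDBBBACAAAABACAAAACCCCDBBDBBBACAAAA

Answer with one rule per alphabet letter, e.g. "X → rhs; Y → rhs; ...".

A->CC, B->AA, C->DBB, D->BAC

  step 2 ⇒ step 3: BACAAAACCCCDBBDBBAACCDBB ⇒ AA·CC·DBB·CC·CC·CC·CC·DBB·DBB·DBB·DBB·BAC·AA·AA·BAC·AA·AA·CC·CC·DBB·DBB·BAC·AA·AA
    A ↦ CC
    B ↦ AA
    C ↦ DBB
    D ↦ BAC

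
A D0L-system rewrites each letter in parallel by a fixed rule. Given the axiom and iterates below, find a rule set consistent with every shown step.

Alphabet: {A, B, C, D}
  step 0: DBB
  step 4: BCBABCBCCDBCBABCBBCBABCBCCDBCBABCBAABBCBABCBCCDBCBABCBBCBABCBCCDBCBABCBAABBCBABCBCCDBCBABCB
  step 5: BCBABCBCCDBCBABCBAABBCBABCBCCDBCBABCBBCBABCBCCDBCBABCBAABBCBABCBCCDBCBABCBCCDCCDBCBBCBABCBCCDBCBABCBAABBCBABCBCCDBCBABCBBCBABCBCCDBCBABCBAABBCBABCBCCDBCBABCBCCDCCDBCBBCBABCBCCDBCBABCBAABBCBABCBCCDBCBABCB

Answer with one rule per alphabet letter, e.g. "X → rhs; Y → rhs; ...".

  step 4 ⇒ step 5: BCBABCBCCDBCBABCBBCBABCBCCDBCBABCBAABBCBABCBCCDBCBABCBBCBABCBCCDBCBABCBAABBCBABCBCCDBCBABCB ⇒ BCB·A·BCB·CCD·BCB·A·BCB·A·A·B·BCB·A·BCB·CCD·BCB·A·BCB·BCB·A·BCB·CCD·BCB·A·BCB·A·A·B·BCB·A·BCB·CCD·BCB·A·BCB·CCD·CCD·BCB·BCB·A·BCB·CCD·BCB·A·BCB·A·A·B·BCB·A·BCB·CCD·BCB·A·BCB·BCB·A·BCB·CCD·BCB·A·BCB·A·A·B·BCB·A·BCB·CCD·BCB·A·BCB·CCD·CCD·BCB·BCB·A·BCB·CCD·BCB·A·BCB·A·A·B·BCB·A·BCB·CCD·BCB·A·BCB
    A ↦ CCD
    B ↦ BCB
    C ↦ A
    D ↦ B

A->CCD, B->BCB, C->A, D->B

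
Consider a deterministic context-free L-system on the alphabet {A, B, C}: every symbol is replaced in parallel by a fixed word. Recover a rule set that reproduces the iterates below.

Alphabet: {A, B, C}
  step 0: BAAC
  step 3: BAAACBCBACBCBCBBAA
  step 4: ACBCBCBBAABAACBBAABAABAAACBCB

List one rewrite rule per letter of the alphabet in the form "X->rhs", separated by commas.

A->CB, B->A, C->BA

  step 3 ⇒ step 4: BAAACBCBACBCBCBBAA ⇒ A·CB·CB·CB·BA·A·BA·A·CB·BA·A·BA·A·BA·A·A·CB·CB
    A ↦ CB
    B ↦ A
    C ↦ BA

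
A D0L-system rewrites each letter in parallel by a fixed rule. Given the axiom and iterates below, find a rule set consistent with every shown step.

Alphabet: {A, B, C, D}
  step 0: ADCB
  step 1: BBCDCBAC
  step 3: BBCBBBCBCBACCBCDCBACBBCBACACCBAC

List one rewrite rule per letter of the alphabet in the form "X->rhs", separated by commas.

  step 0 ⇒ step 1: ADCB ⇒ BB·CD·CB·AC
    A ↦ BB
    B ↦ AC
    C ↦ CB
    D ↦ CD

A->BB, B->AC, C->CB, D->CD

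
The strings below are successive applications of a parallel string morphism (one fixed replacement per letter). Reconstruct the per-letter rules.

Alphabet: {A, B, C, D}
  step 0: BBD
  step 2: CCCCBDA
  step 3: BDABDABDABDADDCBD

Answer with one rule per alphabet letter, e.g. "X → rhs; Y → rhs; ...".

A->BD, B->DD, C->BDA, D->C

  step 2 ⇒ step 3: CCCCBDA ⇒ BDA·BDA·BDA·BDA·DD·C·BD
    A ↦ BD
    B ↦ DD
    C ↦ BDA
    D ↦ C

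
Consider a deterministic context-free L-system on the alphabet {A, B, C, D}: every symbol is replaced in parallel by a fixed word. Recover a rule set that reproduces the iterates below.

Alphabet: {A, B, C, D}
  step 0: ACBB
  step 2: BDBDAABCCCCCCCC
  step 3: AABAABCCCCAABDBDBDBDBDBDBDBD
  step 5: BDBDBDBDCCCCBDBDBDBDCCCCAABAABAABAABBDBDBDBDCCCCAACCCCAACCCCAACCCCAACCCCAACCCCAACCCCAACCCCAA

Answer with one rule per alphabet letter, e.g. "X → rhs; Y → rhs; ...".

A->CC, B->AA, C->BD, D->B

  step 2 ⇒ step 3: BDBDAABCCCCCCCC ⇒ AA·B·AA·B·CC·CC·AA·BD·BD·BD·BD·BD·BD·BD·BD
    A ↦ CC
    B ↦ AA
    C ↦ BD
    D ↦ B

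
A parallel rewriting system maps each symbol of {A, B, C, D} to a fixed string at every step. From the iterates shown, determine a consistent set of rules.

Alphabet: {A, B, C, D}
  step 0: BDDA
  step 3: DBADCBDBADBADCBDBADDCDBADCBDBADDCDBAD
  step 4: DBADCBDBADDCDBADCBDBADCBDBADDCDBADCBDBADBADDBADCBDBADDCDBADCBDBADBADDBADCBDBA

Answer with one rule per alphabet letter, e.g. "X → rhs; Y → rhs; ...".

  step 3 ⇒ step 4: DBADCBDBADBADCBDBADDCDBADCBDBADDCDBAD ⇒ DBA·DC·B·DBA·D·DC·DBA·DC·B·DBA·DC·B·DBA·D·DC·DBA·DC·B·DBA·DBA·D·DBA·DC·B·DBA·D·DC·DBA·DC·B·DBA·DBA·D·DBA·DC·B·DBA
    A ↦ B
    B ↦ DC
    C ↦ D
    D ↦ DBA

A->B, B->DC, C->D, D->DBA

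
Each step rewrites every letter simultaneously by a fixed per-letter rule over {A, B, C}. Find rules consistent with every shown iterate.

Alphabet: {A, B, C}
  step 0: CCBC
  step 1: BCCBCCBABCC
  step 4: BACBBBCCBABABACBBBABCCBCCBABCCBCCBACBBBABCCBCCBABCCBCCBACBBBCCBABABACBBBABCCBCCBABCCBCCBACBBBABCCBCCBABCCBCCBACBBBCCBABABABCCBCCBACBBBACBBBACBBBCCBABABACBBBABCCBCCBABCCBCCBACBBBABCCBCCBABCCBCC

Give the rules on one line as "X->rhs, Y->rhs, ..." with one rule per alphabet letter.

A->CBB, B->BA, C->BCC

  step 0 ⇒ step 1: CCBC ⇒ BCC·BCC·BA·BCC
    B ↦ BA
    C ↦ BCC
    A ↦ CBB  (constrained at step 1)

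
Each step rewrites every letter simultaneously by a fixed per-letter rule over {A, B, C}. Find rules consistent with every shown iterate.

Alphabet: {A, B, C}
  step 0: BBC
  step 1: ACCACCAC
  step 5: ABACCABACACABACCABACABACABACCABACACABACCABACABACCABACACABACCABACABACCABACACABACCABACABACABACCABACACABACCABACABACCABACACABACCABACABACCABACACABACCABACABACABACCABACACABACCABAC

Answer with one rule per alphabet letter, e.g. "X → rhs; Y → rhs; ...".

  step 0 ⇒ step 1: BBC ⇒ ACC·ACC·AC
    B ↦ ACC
    C ↦ AC
    A ↦ AB  (constrained at step 1)

A->AB, B->ACC, C->AC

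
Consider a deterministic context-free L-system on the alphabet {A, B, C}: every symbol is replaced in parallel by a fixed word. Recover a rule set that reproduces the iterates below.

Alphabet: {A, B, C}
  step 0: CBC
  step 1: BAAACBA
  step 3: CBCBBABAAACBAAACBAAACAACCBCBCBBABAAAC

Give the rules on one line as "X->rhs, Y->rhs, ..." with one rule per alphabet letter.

A->CB, B->AAC, C->BA

  step 0 ⇒ step 1: CBC ⇒ BA·AAC·BA
    B ↦ AAC
    C ↦ BA
    A ↦ CB  (constrained at step 1)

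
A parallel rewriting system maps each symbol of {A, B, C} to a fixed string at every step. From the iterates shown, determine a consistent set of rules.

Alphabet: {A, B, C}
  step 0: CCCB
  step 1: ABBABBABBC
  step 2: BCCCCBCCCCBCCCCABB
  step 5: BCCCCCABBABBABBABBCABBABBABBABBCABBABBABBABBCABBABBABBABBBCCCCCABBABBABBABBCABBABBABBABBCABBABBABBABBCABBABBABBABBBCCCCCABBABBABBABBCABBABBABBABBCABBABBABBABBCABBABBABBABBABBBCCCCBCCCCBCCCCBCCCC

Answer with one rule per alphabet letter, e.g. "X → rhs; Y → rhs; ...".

A->BCC, B->C, C->ABB

  step 1 ⇒ step 2: ABBABBABBC ⇒ BCC·C·C·BCC·C·C·BCC·C·C·ABB
    A ↦ BCC
    B ↦ C
    C ↦ ABB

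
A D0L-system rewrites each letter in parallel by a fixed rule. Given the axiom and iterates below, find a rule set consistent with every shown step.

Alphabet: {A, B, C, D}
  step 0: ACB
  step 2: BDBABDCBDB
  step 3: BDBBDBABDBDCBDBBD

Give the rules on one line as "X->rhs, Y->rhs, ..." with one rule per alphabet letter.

  step 2 ⇒ step 3: BDBABDCBDB ⇒ BD·B·BD·BA·BD·B·DC·BD·B·BD
    A ↦ BA
    B ↦ BD
    C ↦ DC
    D ↦ B

A->BA, B->BD, C->DC, D->B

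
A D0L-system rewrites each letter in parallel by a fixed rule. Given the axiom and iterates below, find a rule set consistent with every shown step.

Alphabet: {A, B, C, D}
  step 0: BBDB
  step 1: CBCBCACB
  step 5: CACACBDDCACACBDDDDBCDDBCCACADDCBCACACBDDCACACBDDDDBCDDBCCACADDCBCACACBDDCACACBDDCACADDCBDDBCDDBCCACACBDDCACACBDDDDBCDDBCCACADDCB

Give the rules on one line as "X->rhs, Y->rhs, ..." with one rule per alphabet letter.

A->BC, B->CB, C->DD, D->CA

  step 0 ⇒ step 1: BBDB ⇒ CB·CB·CA·CB
    B ↦ CB
    D ↦ CA
    A ↦ BC  (constrained at step 1)
    C ↦ DD  (constrained at step 1)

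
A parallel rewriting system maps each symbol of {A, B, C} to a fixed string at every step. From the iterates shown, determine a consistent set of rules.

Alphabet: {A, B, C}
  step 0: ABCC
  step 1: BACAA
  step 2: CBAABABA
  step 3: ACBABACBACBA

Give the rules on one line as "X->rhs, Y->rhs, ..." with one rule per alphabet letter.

A->BA, B->C, C->A

  step 2 ⇒ step 3: CBAABABA ⇒ A·C·BA·BA·C·BA·C·BA
    A ↦ BA
    B ↦ C
    C ↦ A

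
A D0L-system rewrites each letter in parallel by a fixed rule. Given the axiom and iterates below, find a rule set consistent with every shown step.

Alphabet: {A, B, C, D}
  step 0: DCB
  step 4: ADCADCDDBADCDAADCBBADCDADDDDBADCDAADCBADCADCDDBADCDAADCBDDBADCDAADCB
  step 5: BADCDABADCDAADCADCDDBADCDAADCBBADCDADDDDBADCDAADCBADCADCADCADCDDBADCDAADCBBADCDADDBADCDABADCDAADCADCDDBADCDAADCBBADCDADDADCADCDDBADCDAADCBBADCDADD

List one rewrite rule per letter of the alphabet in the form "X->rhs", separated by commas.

A->B, B->DD, C->DA, D->ADC

  step 4 ⇒ step 5: ADCADCDDBADCDAADCBBADCDADDDDBADCDAADCBADCADCDDBADCDAADCBDDBADCDAADCB ⇒ B·ADC·DA·B·ADC·DA·ADC·ADC·DD·B·ADC·DA·ADC·B·B·ADC·DA·DD·DD·B·ADC·DA·ADC·B·ADC·ADC·ADC·ADC·DD·B·ADC·DA·ADC·B·B·ADC·DA·DD·B·ADC·DA·B·ADC·DA·ADC·ADC·DD·B·ADC·DA·ADC·B·B·ADC·DA·DD·ADC·ADC·DD·B·ADC·DA·ADC·B·B·ADC·DA·DD
    A ↦ B
    B ↦ DD
    C ↦ DA
    D ↦ ADC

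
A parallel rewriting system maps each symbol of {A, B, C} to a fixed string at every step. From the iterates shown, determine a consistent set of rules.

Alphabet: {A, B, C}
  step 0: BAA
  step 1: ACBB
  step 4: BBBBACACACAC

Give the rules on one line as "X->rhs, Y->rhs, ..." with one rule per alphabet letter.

A->B, B->AC, C->B

  step 0 ⇒ step 1: BAA ⇒ AC·B·B
    A ↦ B
    B ↦ AC
    C ↦ B  (constrained at step 1)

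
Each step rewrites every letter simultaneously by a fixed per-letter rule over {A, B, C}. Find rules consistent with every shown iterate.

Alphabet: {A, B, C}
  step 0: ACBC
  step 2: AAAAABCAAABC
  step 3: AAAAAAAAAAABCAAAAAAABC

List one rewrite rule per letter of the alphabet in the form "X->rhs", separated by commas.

A->AA, B->A, C->BC

  step 2 ⇒ step 3: AAAAABCAAABC ⇒ AA·AA·AA·AA·AA·A·BC·AA·AA·AA·A·BC
    A ↦ AA
    B ↦ A
    C ↦ BC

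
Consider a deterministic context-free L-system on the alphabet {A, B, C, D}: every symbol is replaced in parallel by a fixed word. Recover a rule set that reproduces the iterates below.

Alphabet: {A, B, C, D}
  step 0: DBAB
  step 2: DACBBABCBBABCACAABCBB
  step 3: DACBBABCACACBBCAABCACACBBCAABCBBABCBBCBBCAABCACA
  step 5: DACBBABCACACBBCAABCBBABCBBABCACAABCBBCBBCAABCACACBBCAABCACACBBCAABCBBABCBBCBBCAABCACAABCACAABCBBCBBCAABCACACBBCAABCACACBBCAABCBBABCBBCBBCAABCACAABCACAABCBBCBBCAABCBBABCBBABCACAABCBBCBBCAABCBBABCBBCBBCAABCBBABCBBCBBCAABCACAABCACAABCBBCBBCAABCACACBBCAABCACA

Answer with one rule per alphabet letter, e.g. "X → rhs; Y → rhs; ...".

A->CBB, B->CA, C->AB, D->DA

  step 2 ⇒ step 3: DACBBABCBBABCACAABCBB ⇒ DA·CBB·AB·CA·CA·CBB·CA·AB·CA·CA·CBB·CA·AB·CBB·AB·CBB·CBB·CA·AB·CA·CA
    A ↦ CBB
    B ↦ CA
    C ↦ AB
    D ↦ DA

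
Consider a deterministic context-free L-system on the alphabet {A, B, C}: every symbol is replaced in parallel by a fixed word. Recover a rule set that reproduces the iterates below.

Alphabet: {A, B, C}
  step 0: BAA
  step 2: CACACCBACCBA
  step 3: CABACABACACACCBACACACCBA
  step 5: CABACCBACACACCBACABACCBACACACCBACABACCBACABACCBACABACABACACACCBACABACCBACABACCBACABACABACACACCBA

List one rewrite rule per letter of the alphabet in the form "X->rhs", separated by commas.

  step 2 ⇒ step 3: CACACCBACCBA ⇒ CA·BA·CA·BA·CA·CA·CC·BA·CA·CA·CC·BA
    A ↦ BA
    B ↦ CC
    C ↦ CA

A->BA, B->CC, C->CA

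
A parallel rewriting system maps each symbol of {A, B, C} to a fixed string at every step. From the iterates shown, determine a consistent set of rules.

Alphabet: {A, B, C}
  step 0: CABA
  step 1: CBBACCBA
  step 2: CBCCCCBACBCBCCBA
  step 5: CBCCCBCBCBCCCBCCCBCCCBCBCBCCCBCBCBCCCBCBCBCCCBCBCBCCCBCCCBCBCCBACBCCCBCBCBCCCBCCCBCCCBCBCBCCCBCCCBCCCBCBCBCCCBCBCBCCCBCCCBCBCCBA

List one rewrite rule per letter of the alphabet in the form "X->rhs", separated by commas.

  step 1 ⇒ step 2: CBBACCBA ⇒ CB·CC·CC·BA·CB·CB·CC·BA
    A ↦ BA
    B ↦ CC
    C ↦ CB

A->BA, B->CC, C->CB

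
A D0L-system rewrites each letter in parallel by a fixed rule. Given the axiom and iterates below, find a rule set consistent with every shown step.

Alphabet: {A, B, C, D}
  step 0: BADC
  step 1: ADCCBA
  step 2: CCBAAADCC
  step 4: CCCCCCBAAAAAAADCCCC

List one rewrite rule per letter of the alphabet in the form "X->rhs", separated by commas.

A->CC, B->AD, C->A, D->B

  step 1 ⇒ step 2: ADCCBA ⇒ CC·B·A·A·AD·CC
    A ↦ CC
    B ↦ AD
    C ↦ A
    D ↦ B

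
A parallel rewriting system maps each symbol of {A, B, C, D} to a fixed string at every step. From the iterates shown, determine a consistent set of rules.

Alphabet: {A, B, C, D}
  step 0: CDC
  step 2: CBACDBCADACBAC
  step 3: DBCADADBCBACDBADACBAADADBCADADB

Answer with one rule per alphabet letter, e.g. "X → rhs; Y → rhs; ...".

  step 2 ⇒ step 3: CBACDBCADACBAC ⇒ DB·C·ADA·DB·CBA·C·DB·ADA·CBA·ADA·DB·C·ADA·DB
    A ↦ ADA
    B ↦ C
    C ↦ DB
    D ↦ CBA

A->ADA, B->C, C->DB, D->CBA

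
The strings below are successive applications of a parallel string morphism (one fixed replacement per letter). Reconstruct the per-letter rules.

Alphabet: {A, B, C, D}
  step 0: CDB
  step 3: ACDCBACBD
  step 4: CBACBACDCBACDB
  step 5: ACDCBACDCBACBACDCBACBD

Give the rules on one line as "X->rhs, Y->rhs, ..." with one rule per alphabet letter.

A->CB, B->D, C->AC, D->B

  step 4 ⇒ step 5: CBACBACDCBACDB ⇒ AC·D·CB·AC·D·CB·AC·B·AC·D·CB·AC·B·D
    A ↦ CB
    B ↦ D
    C ↦ AC
    D ↦ B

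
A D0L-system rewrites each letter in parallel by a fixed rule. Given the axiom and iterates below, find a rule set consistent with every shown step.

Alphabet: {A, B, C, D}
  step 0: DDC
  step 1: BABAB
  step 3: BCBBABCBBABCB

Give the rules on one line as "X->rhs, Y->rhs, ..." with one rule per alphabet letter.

A->D, B->BC, C->B, D->BA

  step 0 ⇒ step 1: DDC ⇒ BA·BA·B
    C ↦ B
    D ↦ BA
    A ↦ D  (constrained at step 1)
    B ↦ BC  (constrained at step 1)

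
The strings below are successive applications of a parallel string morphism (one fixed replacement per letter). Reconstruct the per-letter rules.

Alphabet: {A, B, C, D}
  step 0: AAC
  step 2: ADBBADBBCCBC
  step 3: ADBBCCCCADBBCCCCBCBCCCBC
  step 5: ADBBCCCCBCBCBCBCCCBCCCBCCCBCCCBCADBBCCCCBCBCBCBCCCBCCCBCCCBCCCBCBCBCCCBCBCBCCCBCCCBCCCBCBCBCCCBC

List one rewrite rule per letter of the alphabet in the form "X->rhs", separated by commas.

A->AD, B->CC, C->BC, D->BB

  step 2 ⇒ step 3: ADBBADBBCCBC ⇒ AD·BB·CC·CC·AD·BB·CC·CC·BC·BC·CC·BC
    A ↦ AD
    B ↦ CC
    C ↦ BC
    D ↦ BB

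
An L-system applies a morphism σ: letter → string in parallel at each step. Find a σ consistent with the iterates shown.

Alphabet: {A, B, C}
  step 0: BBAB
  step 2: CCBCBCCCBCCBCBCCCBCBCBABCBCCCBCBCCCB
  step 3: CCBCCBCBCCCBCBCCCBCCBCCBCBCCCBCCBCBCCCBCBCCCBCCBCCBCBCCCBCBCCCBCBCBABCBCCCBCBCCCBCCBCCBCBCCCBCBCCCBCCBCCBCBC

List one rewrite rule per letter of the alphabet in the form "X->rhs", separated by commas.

A->BAB, B->CBC, C->CCB

  step 2 ⇒ step 3: CCBCBCCCBCCBCBCCCBCBCBABCBCCCBCBCCCB ⇒ CCB·CCB·CBC·CCB·CBC·CCB·CCB·CCB·CBC·CCB·CCB·CBC·CCB·CBC·CCB·CCB·CCB·CBC·CCB·CBC·CCB·CBC·BAB·CBC·CCB·CBC·CCB·CCB·CCB·CBC·CCB·CBC·CCB·CCB·CCB·CBC
    A ↦ BAB
    B ↦ CBC
    C ↦ CCB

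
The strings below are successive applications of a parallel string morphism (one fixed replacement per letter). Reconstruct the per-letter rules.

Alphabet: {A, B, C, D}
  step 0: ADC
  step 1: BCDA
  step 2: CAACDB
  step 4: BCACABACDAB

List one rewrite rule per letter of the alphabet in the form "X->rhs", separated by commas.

  step 1 ⇒ step 2: BCDA ⇒ CA·A·CD·B
    A ↦ B
    B ↦ CA
    C ↦ A
    D ↦ CD

A->B, B->CA, C->A, D->CD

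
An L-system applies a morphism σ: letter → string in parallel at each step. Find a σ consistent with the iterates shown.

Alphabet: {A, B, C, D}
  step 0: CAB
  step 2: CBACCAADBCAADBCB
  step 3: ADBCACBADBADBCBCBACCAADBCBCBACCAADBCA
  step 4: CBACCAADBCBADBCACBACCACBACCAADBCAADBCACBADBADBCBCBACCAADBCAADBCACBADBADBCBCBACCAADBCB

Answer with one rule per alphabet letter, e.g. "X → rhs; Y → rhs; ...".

  step 3 ⇒ step 4: ADBCACBADBADBCBCBACCAADBCBCBACCAADBCA ⇒ CB·AC·CA·ADB·CB·ADB·CA·CB·AC·CA·CB·AC·CA·ADB·CA·ADB·CA·CB·ADB·ADB·CB·CB·AC·CA·ADB·CA·ADB·CA·CB·ADB·ADB·CB·CB·AC·CA·ADB·CB
    A ↦ CB
    B ↦ CA
    C ↦ ADB
    D ↦ AC

A->CB, B->CA, C->ADB, D->AC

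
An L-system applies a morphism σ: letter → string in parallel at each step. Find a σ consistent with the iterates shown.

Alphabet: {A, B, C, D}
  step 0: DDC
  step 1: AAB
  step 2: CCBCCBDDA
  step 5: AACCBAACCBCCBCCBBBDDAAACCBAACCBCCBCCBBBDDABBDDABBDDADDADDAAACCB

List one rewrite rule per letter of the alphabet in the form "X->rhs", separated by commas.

A->CCB, B->DDA, C->B, D->A

  step 1 ⇒ step 2: AAB ⇒ CCB·CCB·DDA
    A ↦ CCB
    B ↦ DDA
  step 0 ⇒ step 1: DDC ⇒ A·A·B
    C ↦ B
  step 0 ⇒ step 1: DDC ⇒ A·A·B
    D ↦ A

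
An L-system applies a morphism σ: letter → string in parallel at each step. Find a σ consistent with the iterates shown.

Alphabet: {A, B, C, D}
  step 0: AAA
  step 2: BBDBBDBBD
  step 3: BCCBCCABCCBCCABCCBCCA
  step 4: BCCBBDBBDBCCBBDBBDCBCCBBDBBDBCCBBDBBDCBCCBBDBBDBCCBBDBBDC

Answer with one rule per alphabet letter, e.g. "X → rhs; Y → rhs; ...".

A->C, B->BCC, C->BBD, D->A

  step 3 ⇒ step 4: BCCBCCABCCBCCABCCBCCA ⇒ BCC·BBD·BBD·BCC·BBD·BBD·C·BCC·BBD·BBD·BCC·BBD·BBD·C·BCC·BBD·BBD·BCC·BBD·BBD·C
    A ↦ C
    B ↦ BCC
    C ↦ BBD
  step 2 ⇒ step 3: BBDBBDBBD ⇒ BCC·BCC·A·BCC·BCC·A·BCC·BCC·A
    D ↦ A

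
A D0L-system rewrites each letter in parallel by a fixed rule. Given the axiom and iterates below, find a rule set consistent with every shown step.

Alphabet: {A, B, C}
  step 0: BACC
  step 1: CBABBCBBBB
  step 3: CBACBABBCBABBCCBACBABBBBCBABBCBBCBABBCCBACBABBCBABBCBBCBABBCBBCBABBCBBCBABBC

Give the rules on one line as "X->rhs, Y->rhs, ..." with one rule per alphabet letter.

  step 0 ⇒ step 1: BACC ⇒ CBA·BBC·BB·BB
    A ↦ BBC
    B ↦ CBA
    C ↦ BB

A->BBC, B->CBA, C->BB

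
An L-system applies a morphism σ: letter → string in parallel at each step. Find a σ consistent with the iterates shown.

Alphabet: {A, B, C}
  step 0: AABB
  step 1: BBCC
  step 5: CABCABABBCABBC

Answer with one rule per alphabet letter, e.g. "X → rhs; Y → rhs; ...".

A->B, B->C, C->AB

  step 0 ⇒ step 1: AABB ⇒ B·B·C·C
    A ↦ B
    B ↦ C
    C ↦ AB  (constrained at step 1)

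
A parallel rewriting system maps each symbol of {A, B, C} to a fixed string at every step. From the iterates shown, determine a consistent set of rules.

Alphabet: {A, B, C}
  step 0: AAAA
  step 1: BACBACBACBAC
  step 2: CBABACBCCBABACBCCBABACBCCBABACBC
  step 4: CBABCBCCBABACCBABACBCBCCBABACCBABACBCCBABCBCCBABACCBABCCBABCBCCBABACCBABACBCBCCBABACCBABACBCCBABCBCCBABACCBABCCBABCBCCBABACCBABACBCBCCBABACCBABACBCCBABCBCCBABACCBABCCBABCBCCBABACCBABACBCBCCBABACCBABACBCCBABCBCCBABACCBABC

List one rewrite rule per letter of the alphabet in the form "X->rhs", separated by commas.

A->BAC, B->CBA, C->BC

  step 1 ⇒ step 2: BACBACBACBAC ⇒ CBA·BAC·BC·CBA·BAC·BC·CBA·BAC·BC·CBA·BAC·BC
    A ↦ BAC
    B ↦ CBA
    C ↦ BC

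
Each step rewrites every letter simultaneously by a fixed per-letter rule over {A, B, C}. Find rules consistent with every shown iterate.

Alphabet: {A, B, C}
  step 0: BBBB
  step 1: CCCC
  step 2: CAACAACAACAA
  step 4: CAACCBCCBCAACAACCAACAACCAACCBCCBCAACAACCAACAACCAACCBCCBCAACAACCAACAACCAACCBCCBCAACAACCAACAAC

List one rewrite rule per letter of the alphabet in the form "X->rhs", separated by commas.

A->CCB, B->C, C->CAA

  step 1 ⇒ step 2: CCCC ⇒ CAA·CAA·CAA·CAA
    C ↦ CAA
    A ↦ CCB  (constrained at step 2)
  step 0 ⇒ step 1: BBBB ⇒ C·C·C·C
    B ↦ C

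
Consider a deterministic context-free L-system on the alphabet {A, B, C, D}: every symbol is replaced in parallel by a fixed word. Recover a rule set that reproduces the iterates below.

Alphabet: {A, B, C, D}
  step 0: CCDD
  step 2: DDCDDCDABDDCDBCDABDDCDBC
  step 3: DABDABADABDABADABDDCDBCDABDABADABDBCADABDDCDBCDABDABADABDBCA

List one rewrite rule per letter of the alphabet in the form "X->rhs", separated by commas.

A->DDC, B->DBC, C->A, D->DAB

  step 2 ⇒ step 3: DDCDDCDABDDCDBCDABDDCDBC ⇒ DAB·DAB·A·DAB·DAB·A·DAB·DDC·DBC·DAB·DAB·A·DAB·DBC·A·DAB·DDC·DBC·DAB·DAB·A·DAB·DBC·A
    A ↦ DDC
    B ↦ DBC
    C ↦ A
    D ↦ DAB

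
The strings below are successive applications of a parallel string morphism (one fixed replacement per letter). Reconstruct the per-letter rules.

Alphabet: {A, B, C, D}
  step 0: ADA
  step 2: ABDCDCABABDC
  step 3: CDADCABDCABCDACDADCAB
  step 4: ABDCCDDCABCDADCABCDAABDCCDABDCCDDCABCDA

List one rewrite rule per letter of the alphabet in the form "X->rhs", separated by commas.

  step 3 ⇒ step 4: CDADCABDCABCDACDADCAB ⇒ AB·DC·CD·DC·AB·CD·A·DC·AB·CD·A·AB·DC·CD·AB·DC·CD·DC·AB·CD·A
    A ↦ CD
    B ↦ A
    C ↦ AB
    D ↦ DC

A->CD, B->A, C->AB, D->DC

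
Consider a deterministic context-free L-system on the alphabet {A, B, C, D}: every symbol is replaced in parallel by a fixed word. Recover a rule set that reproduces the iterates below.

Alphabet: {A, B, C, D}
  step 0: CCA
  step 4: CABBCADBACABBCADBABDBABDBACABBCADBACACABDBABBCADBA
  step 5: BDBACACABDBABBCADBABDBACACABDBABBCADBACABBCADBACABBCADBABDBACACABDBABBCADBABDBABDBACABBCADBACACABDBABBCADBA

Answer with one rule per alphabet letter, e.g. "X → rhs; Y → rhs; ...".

  step 4 ⇒ step 5: CABBCADBACABBCADBABDBABDBACABBCADBACACABDBABBCADBA ⇒ B·DBA·CA·CA·B·DBA·BB·CA·DBA·B·DBA·CA·CA·B·DBA·BB·CA·DBA·CA·BB·CA·DBA·CA·BB·CA·DBA·B·DBA·CA·CA·B·DBA·BB·CA·DBA·B·DBA·B·DBA·CA·BB·CA·DBA·CA·CA·B·DBA·BB·CA·DBA
    A ↦ DBA
    B ↦ CA
    C ↦ B
    D ↦ BB

A->DBA, B->CA, C->B, D->BB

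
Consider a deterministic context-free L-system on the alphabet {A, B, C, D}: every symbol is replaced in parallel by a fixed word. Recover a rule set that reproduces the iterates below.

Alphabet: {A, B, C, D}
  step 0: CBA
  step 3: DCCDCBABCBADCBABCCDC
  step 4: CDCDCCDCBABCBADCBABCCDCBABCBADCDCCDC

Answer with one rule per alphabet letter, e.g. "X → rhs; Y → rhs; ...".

  step 3 ⇒ step 4: DCCDCBABCBADCBABCCDC ⇒ C·DC·DC·C·DC·BA·BC·BA·DC·BA·BC·C·DC·BA·BC·BA·DC·DC·C·DC
    A ↦ BC
    B ↦ BA
    C ↦ DC
    D ↦ C

A->BC, B->BA, C->DC, D->C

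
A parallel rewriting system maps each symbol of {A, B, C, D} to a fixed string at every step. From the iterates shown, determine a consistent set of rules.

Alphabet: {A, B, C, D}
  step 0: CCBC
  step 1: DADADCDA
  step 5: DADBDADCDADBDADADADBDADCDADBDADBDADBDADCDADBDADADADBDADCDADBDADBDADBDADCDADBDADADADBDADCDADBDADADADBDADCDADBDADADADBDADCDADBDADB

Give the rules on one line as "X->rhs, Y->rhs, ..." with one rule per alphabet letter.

A->DB, B->DC, C->DA, D->DA

  step 0 ⇒ step 1: CCBC ⇒ DA·DA·DC·DA
    B ↦ DC
    C ↦ DA
    A ↦ DB  (constrained at step 1)
    D ↦ DA  (constrained at step 1)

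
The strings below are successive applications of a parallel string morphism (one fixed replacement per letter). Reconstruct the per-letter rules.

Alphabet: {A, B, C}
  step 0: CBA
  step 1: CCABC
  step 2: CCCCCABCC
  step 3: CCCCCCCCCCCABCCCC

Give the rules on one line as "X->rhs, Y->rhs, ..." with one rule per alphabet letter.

  step 2 ⇒ step 3: CCCCCABCC ⇒ CC·CC·CC·CC·CC·C·AB·CC·CC
    A ↦ C
    B ↦ AB
    C ↦ CC

A->C, B->AB, C->CC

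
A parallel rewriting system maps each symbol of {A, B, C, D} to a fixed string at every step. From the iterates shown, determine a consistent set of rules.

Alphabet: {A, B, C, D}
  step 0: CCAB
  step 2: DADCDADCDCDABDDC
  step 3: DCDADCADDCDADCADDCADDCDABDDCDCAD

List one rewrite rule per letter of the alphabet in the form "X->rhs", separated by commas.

A->DA, B->BD, C->AD, D->DC

  step 2 ⇒ step 3: DADCDADCDCDABDDC ⇒ DC·DA·DC·AD·DC·DA·DC·AD·DC·AD·DC·DA·BD·DC·DC·AD
    A ↦ DA
    B ↦ BD
    C ↦ AD
    D ↦ DC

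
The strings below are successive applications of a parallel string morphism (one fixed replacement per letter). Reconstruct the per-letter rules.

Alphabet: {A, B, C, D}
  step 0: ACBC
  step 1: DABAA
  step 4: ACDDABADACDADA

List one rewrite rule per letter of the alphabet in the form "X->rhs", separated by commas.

A->D, B->BA, C->A, D->AC

  step 0 ⇒ step 1: ACBC ⇒ D·A·BA·A
    A ↦ D
    B ↦ BA
    C ↦ A
    D ↦ AC  (constrained at step 1)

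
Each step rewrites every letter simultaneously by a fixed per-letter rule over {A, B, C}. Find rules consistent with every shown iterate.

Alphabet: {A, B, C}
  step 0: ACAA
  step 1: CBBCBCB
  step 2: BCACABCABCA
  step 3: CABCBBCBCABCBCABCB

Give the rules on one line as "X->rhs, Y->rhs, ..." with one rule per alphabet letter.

  step 2 ⇒ step 3: BCACABCABCA ⇒ CA·B·CB·B·CB·CA·B·CB·CA·B·CB
    A ↦ CB
    B ↦ CA
    C ↦ B

A->CB, B->CA, C->B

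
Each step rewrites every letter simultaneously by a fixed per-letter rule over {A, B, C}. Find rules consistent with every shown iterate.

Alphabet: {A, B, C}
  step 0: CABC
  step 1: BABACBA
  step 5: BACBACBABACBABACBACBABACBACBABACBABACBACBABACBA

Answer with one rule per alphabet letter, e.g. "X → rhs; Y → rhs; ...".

  step 0 ⇒ step 1: CABC ⇒ BA·BA·C·BA
    A ↦ BA
    B ↦ C
    C ↦ BA

A->BA, B->C, C->BA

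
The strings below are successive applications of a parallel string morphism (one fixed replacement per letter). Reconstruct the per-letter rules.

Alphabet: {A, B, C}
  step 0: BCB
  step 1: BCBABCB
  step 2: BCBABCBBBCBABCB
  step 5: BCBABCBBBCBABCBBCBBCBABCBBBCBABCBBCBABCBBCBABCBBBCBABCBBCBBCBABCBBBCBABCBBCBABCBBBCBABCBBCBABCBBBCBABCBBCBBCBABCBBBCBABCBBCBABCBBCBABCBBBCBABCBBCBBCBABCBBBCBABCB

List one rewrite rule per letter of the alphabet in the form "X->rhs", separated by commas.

A->B, B->BCB, C->A

  step 1 ⇒ step 2: BCBABCB ⇒ BCB·A·BCB·B·BCB·A·BCB
    A ↦ B
    B ↦ BCB
    C ↦ A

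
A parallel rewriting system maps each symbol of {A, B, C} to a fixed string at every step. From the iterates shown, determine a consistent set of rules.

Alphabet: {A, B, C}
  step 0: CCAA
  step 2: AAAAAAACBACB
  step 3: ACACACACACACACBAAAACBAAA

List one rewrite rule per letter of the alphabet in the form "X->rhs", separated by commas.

  step 2 ⇒ step 3: AAAAAAACBACB ⇒ AC·AC·AC·AC·AC·AC·AC·B·AAA·AC·B·AAA
    A ↦ AC
    B ↦ AAA
    C ↦ B

A->AC, B->AAA, C->B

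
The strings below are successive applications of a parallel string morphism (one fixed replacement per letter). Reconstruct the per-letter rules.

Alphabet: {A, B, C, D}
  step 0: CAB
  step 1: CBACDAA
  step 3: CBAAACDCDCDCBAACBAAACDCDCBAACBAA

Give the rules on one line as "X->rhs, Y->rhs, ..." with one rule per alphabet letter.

A->CD, B->AA, C->CBA, D->A

  step 0 ⇒ step 1: CAB ⇒ CBA·CD·AA
    A ↦ CD
    B ↦ AA
    C ↦ CBA
    D ↦ A  (constrained at step 1)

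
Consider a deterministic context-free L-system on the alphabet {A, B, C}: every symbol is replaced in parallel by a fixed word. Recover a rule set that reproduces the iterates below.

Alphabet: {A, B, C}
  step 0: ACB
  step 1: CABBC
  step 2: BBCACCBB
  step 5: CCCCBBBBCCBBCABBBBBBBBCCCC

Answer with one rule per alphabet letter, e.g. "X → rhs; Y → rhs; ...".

A->CA, B->C, C->BB

  step 1 ⇒ step 2: CABBC ⇒ BB·CA·C·C·BB
    A ↦ CA
    B ↦ C
    C ↦ BB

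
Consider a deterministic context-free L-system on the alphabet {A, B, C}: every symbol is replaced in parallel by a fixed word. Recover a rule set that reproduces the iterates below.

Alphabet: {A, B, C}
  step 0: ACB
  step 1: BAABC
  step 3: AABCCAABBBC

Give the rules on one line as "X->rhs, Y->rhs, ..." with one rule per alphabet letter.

A->B, B->C, C->AAB

  step 0 ⇒ step 1: ACB ⇒ B·AAB·C
    A ↦ B
    B ↦ C
    C ↦ AAB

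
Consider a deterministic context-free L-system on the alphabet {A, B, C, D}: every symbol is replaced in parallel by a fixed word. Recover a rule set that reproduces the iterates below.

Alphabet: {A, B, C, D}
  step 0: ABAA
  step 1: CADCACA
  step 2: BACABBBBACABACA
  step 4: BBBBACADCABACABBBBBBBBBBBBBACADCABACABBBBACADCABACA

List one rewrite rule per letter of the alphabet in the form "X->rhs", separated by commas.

A->CA, B->D, C->BA, D->BBB

  step 1 ⇒ step 2: CADCACA ⇒ BA·CA·BBB·BA·CA·BA·CA
    A ↦ CA
    C ↦ BA
    D ↦ BBB
  step 0 ⇒ step 1: ABAA ⇒ CA·D·CA·CA
    B ↦ D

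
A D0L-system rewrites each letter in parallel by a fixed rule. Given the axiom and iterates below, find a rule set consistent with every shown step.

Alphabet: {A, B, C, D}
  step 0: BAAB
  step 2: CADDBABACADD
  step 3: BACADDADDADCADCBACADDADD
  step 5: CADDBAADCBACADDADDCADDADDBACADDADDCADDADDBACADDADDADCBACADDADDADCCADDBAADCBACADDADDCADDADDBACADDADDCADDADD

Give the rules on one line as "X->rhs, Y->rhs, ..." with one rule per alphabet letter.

A->C, B->AD, C->BA, D->ADD

  step 2 ⇒ step 3: CADDBABACADD ⇒ BA·C·ADD·ADD·AD·C·AD·C·BA·C·ADD·ADD
    A ↦ C
    B ↦ AD
    C ↦ BA
    D ↦ ADD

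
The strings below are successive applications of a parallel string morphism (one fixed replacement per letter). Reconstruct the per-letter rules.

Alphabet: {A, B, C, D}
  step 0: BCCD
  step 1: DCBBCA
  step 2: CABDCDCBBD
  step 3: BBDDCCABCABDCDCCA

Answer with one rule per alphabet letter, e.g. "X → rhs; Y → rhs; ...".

  step 2 ⇒ step 3: CABDCDCBBD ⇒ B·BD·DC·CA·B·CA·B·DC·DC·CA
    A ↦ BD
    B ↦ DC
    C ↦ B
    D ↦ CA

A->BD, B->DC, C->B, D->CA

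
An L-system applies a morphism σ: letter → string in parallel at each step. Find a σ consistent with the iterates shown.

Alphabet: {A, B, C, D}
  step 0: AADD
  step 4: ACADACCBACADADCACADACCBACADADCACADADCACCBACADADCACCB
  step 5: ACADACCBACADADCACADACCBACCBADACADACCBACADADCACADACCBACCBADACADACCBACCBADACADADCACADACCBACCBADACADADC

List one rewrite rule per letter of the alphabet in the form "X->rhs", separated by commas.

A->AC, B->C, C->AD, D->CB

  step 4 ⇒ step 5: ACADACCBACADADCACADACCBACADADCACADADCACCBACADADCACCB ⇒ AC·AD·AC·CB·AC·AD·AD·C·AC·AD·AC·CB·AC·CB·AD·AC·AD·AC·CB·AC·AD·AD·C·AC·AD·AC·CB·AC·CB·AD·AC·AD·AC·CB·AC·CB·AD·AC·AD·AD·C·AC·AD·AC·CB·AC·CB·AD·AC·AD·AD·C
    A ↦ AC
    B ↦ C
    C ↦ AD
    D ↦ CB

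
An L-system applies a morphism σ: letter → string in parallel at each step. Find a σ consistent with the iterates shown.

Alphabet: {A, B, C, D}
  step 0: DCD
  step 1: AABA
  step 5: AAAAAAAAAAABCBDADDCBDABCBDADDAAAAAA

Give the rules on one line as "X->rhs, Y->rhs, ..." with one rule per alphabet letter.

  step 0 ⇒ step 1: DCD ⇒ A·AB·A
    C ↦ AB
    D ↦ A
    A ↦ DD  (constrained at step 1)
    B ↦ CBD  (constrained at step 1)

A->DD, B->CBD, C->AB, D->A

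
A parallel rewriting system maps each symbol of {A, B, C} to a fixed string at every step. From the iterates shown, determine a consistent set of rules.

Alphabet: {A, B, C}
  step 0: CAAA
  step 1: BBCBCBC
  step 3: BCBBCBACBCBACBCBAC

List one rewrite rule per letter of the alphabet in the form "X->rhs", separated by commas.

A->BC, B->AC, C->B

  step 0 ⇒ step 1: CAAA ⇒ B·BC·BC·BC
    A ↦ BC
    C ↦ B
    B ↦ AC  (constrained at step 1)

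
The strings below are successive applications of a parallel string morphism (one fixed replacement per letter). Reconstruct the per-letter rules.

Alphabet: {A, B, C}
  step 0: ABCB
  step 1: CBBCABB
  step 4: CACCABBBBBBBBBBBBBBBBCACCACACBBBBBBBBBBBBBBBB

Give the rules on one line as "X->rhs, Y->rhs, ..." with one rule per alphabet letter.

  step 0 ⇒ step 1: ABCB ⇒ C·BB·CA·BB
    A ↦ C
    B ↦ BB
    C ↦ CA

A->C, B->BB, C->CA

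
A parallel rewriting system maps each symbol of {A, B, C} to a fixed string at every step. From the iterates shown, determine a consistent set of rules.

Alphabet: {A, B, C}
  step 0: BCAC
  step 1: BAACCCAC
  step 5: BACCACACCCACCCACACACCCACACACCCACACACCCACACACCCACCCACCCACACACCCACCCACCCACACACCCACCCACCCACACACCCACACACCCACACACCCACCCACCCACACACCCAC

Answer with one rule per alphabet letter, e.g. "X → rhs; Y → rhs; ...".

  step 0 ⇒ step 1: BCAC ⇒ BA·AC·CC·AC
    A ↦ CC
    B ↦ BA
    C ↦ AC

A->CC, B->BA, C->AC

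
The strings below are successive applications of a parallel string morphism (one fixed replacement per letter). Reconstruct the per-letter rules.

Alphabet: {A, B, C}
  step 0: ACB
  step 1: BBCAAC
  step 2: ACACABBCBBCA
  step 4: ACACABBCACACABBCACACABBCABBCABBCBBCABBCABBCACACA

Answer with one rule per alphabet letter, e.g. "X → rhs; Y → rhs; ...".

  step 1 ⇒ step 2: BBCAAC ⇒ AC·AC·A·BBC·BBC·A
    A ↦ BBC
    B ↦ AC
    C ↦ A

A->BBC, B->AC, C->A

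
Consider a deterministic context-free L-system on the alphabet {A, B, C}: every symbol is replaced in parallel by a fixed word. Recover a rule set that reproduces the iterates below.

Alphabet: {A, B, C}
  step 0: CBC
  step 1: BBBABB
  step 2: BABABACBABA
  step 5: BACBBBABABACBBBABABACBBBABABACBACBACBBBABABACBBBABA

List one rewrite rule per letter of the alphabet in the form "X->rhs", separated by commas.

  step 1 ⇒ step 2: BBBABB ⇒ BA·BA·BA·C·BA·BA
    A ↦ C
    B ↦ BA
  step 0 ⇒ step 1: CBC ⇒ BB·BA·BB
    C ↦ BB

A->C, B->BA, C->BB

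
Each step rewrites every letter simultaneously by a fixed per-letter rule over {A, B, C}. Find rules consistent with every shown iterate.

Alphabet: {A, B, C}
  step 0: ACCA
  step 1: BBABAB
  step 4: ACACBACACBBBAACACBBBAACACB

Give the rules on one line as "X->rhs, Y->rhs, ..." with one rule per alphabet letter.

A->B, B->AC, C->BA

  step 0 ⇒ step 1: ACCA ⇒ B·BA·BA·B
    A ↦ B
    C ↦ BA
    B ↦ AC  (constrained at step 1)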